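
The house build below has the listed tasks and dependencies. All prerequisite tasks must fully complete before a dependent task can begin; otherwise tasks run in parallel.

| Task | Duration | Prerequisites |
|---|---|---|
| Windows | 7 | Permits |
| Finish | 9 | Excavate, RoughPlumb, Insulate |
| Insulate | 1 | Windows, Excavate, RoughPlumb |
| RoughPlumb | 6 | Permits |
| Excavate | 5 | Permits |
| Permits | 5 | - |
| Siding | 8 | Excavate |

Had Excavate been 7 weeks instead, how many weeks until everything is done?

22

Critical path before the change: Permits→Windows→Insulate→Finish = 5+7+1+9 = 22 giving 22 weeks.
Excavate has 2 weeks of float (longest path through it is 20).
Now Permits→Excavate→Insulate→Finish = 5+7+1+9 = 22 is longest, so the finish becomes 22 weeks.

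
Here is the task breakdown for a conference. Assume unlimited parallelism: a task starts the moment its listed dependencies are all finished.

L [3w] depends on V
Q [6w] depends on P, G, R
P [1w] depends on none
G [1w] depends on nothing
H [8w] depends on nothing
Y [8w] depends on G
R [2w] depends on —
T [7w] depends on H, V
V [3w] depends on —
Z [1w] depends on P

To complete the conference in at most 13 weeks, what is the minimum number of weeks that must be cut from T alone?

Current finish: 15 weeks; target: 13.
T is on every critical path, so each week cut from T cuts the finish by one (this holds down to a finish of 9).
Need 15 − 13 = 2 weeks off T → T becomes 5 weeks, finish becomes 13.

2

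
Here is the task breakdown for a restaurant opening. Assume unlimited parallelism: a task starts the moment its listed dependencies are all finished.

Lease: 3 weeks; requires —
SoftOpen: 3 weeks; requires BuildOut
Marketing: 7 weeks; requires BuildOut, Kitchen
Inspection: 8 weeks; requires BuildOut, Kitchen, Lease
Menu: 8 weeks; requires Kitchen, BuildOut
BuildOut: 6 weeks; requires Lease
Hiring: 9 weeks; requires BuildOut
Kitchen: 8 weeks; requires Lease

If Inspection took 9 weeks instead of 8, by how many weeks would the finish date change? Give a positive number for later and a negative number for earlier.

Critical path before the change: Lease→Kitchen→Inspection = 3+8+8 = 19 giving 19 weeks.
Since Inspection is critical, the +1 change carries straight to that chain (now 20 weeks).
That remains the longest chain; total 20 weeks.
Change in finish: 20 − 19 = +1 weeks.

1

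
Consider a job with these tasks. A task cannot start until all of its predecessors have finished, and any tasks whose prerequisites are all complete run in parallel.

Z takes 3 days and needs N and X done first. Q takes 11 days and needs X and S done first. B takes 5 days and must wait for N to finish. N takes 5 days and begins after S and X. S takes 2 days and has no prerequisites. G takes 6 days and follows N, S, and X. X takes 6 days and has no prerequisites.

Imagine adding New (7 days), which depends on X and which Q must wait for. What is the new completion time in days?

24

Originally the job takes 17 days.
With New inserted, Q now waits for max(X, S, New).
New critical path: X→New→Q = 6+7+11 = 24 ⇒ 24 days.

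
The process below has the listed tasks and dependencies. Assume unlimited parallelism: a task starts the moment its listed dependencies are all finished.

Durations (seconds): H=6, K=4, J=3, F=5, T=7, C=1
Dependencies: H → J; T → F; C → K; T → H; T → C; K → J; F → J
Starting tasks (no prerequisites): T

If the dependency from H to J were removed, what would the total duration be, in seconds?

15

Before: longest chain T→H→J = 7+6+3 = 16, finish 16.
Without H→J, J's earliest start moves from 13 to 12.
After: T→F→J = 7+5+3 = 15 → 15 seconds.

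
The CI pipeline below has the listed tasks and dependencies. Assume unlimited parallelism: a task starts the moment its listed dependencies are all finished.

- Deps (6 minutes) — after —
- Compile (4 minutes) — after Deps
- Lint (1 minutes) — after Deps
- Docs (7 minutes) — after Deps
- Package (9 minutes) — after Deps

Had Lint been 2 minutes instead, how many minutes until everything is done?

Baseline: Deps→Package = 6+9 = 15 → 15 minutes.
Lint has 8 minutes of float (longest path through it is 7).
That remains the longest chain; total 15 minutes.

15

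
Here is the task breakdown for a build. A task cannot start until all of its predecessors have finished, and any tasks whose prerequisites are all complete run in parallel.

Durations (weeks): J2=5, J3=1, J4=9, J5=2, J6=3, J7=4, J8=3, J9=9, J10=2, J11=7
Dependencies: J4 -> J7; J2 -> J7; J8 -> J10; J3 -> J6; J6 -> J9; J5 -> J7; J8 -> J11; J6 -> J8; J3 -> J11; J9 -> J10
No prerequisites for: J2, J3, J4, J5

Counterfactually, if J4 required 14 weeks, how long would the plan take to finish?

18

The binding path is J3→J6→J9→J10 = 1+3+9+2 = 15; finish at 15 weeks.
J4 is off the critical path — its longest chain is 13 weeks, giving 2 of slack.
The binding chain switches to J4→J7 = 14+4 = 18; finish 18 weeks.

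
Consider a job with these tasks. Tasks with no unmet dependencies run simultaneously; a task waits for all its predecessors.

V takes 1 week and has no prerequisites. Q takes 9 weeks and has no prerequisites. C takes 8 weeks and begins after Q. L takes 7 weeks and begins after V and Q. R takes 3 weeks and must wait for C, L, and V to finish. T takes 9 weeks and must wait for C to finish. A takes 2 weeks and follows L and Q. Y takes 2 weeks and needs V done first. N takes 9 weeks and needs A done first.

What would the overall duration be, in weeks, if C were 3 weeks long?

27

Actual critical path: Q→L→A→N = 9+7+2+9 = 27 ⇒ 27 weeks.
C is off the critical path — its longest chain is 26 weeks, giving 1 of slack.
That remains the longest chain; total 27 weeks.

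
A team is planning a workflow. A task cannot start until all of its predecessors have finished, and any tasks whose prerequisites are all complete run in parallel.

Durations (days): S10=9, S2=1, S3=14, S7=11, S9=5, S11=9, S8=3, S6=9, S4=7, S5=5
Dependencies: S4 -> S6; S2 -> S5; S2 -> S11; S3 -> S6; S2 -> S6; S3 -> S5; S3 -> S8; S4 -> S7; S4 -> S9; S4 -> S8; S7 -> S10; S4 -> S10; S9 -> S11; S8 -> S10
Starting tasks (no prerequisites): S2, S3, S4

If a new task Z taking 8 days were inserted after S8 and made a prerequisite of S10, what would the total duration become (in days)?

Originally the job takes 27 days.
With Z inserted, S10 now waits for max(S8, S4, S7, Z).
New critical path: S3→S8→Z→S10 = 14+3+8+9 = 34 ⇒ 34 days.

34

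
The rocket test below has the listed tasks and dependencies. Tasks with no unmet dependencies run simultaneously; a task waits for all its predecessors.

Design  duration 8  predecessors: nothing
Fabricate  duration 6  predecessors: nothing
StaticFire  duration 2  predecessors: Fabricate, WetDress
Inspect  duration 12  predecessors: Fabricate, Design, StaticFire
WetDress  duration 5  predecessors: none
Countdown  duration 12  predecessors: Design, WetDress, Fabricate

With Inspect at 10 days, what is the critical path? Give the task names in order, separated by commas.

Baseline: Design→Inspect = 8+12 = 20 → 20 days.
Inspect lies on that path, so at 10 days the path becomes 18 days.
The binding chain switches to Design→Countdown = 8+12 = 20; finish 20 days.

Design, Countdown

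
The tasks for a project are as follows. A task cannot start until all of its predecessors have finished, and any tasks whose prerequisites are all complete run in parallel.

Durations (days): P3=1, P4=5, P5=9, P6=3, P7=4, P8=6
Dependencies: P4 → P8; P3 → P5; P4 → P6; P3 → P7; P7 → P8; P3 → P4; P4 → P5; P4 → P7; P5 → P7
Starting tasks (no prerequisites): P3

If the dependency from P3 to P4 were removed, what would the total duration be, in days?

24

Before: longest chain P3→P4→P5→P7→P8 = 1+5+9+4+6 = 25, finish 25.
Without P3→P4, P4's earliest start moves from 1 to 0.
New critical path: P4→P5→P7→P8 = 5+9+4+6 = 24 ⇒ 24 days.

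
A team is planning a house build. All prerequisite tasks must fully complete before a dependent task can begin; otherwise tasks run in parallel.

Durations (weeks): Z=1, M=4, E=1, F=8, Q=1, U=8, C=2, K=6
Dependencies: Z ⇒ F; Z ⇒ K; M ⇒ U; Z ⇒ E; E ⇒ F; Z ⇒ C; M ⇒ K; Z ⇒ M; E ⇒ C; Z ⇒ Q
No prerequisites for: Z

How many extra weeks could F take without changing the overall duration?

The longest chain is Z→M→U = 1+4+8 = 13; overall finish 13 weeks.
F finishes as early as 10 and must finish by 13.
So F can slip 13 − 10 = 3 weeks.

3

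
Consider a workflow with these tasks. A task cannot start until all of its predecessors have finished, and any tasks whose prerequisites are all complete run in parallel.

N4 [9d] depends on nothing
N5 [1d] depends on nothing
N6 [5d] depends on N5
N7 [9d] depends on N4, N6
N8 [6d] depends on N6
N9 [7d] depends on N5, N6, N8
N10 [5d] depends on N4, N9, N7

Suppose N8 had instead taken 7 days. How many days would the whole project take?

Critical path before the change: N5→N6→N8→N9→N10 = 1+5+6+7+5 = 24 giving 24 days.
Since N8 is critical, the +1 change carries straight to that chain (now 25 days).
The critical path is still N5→N6→N8→N9→N10; finish is now 25 days.

25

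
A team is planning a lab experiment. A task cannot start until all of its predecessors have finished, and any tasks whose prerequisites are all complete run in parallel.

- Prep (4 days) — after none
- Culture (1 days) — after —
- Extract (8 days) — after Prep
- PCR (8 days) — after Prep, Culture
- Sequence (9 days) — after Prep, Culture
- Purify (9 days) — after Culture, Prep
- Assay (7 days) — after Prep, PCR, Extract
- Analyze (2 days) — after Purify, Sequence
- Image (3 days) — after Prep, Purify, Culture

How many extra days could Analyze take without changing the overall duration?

Critical path: Prep→Extract→Assay = 4+8+7 = 19, so the finish is 19 days.
The longest chain containing Analyze totals 15 days.
So Analyze can slip 19 − 15 = 4 days.

4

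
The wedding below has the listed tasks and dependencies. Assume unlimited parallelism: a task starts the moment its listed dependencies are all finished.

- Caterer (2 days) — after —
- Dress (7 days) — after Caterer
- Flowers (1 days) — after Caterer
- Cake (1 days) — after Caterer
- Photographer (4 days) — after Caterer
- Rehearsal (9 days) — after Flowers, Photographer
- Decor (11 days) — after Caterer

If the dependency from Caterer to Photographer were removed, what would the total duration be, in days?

With the dependency in place, Caterer→Photographer→Rehearsal = 2+4+9 = 15 sets the finish at 15 days.
Without Caterer→Photographer, Photographer's earliest start moves from 2 to 0.
New critical path: Caterer→Decor = 2+11 = 13 ⇒ 13 days.

13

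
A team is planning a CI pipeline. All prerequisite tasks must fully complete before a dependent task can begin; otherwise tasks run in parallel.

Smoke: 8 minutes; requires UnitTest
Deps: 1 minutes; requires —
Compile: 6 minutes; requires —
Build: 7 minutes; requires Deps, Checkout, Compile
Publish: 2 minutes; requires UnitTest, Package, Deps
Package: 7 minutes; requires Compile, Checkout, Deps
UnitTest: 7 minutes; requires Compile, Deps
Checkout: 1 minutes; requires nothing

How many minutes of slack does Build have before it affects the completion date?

8

Compile→UnitTest→Smoke = 6+7+8 = 21 sets the makespan at 21 minutes.
The longest chain containing Build totals 13 minutes.
Float = 21 − 13 = 8.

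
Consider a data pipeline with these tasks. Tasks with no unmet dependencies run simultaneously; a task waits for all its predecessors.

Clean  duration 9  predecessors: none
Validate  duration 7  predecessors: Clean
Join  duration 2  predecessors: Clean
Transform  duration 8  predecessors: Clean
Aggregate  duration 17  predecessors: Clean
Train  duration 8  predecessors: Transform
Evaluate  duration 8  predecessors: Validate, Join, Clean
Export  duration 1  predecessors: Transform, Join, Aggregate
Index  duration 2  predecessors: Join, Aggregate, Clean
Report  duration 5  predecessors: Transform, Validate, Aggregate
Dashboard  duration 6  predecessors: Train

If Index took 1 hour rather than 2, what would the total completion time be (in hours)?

As given, the longest chain is Clean→Transform→Train→Dashboard = 9+8+8+6 = 31, so the finish is 31 hours.
Index has 3 hours of float (longest path through it is 28).
No other chain overtakes it, so the finish is 31 hours.

31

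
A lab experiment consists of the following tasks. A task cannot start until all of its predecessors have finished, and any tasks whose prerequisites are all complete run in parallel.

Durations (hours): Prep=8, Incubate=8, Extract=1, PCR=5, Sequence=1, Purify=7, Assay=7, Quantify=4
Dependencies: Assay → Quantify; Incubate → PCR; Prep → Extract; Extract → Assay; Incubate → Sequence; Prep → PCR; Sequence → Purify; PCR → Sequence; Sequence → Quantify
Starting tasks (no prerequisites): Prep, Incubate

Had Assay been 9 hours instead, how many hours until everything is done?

22

As given, the longest chain is Prep→PCR→Sequence→Purify = 8+5+1+7 = 21, so the finish is 21 hours.
Assay has 1 hour of float (longest path through it is 20).
Now Prep→Extract→Assay→Quantify = 8+1+9+4 = 22 is longest, so the finish becomes 22 hours.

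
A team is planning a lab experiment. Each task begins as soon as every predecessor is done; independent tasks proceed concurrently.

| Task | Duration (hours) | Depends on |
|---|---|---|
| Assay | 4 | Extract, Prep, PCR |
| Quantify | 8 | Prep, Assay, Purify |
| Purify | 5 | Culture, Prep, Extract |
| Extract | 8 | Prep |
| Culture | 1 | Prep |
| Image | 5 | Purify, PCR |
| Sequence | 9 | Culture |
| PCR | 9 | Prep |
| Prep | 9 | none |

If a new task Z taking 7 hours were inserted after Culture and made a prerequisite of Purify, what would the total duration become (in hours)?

30

Originally the project takes 30 hours.
With Z inserted, Purify now waits for max(Culture, Prep, Extract, Z).
New critical path: Prep→Culture→Z→Purify→Quantify = 9+1+7+5+8 = 30 ⇒ 30 hours.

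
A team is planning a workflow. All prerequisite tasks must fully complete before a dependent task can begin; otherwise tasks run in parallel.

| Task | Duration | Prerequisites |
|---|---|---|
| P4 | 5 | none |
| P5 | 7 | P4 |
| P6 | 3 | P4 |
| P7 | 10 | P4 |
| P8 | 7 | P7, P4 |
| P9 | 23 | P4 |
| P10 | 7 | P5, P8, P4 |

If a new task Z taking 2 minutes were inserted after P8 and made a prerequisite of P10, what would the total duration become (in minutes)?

31

Originally the plan takes 29 minutes.
With Z inserted, P10 now waits for max(P5, P8, P4, Z).
New critical path: P4→P7→P8→Z→P10 = 5+10+7+2+7 = 31 ⇒ 31 minutes.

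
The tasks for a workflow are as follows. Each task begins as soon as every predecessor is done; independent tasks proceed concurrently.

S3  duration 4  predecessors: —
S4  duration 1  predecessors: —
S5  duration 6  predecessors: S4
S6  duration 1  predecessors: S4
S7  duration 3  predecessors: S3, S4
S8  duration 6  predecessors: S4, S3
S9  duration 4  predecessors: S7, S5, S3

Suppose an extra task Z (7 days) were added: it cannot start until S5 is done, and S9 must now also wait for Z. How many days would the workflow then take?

18

Originally the workflow takes 11 days.
With Z inserted, S9 now waits for max(S7, S5, S3, Z).
New critical path: S4→S5→Z→S9 = 1+6+7+4 = 18 ⇒ 18 days.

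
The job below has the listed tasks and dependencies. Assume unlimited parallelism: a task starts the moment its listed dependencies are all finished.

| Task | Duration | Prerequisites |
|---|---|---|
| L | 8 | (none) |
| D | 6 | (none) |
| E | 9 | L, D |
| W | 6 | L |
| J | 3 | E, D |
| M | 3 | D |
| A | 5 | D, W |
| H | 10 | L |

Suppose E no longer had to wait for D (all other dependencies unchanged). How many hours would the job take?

Before: longest chain L→E→J = 8+9+3 = 20, finish 20.
Dropping D→E doesn't change E's earliest start (8); another predecessor still binds.
The longest chain is now L→E→J = 8+9+3 = 20, so the job takes 20 hours.

20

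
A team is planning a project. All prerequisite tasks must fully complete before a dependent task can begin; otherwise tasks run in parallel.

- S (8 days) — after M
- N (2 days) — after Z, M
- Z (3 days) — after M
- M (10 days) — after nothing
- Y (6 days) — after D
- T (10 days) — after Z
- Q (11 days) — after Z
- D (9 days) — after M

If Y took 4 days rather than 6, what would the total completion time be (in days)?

24

As given, the longest chain is M→D→Y = 10+9+6 = 25, so the finish is 25 days.
Since Y is critical, the -2 change carries straight to that chain (now 23 days).
New critical path: M→Z→Q = 10+3+11 = 24 ⇒ 24 days.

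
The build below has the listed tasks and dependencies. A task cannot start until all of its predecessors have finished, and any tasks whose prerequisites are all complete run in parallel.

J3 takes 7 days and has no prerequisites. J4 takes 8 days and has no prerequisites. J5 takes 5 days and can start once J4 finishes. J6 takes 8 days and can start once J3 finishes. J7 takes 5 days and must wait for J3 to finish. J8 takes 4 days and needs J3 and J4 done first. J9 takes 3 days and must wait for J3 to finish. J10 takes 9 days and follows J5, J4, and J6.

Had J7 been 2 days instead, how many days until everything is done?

24

Critical path before the change: J3→J6→J10 = 7+8+9 = 24 giving 24 days.
J7 has 12 days of float (longest path through it is 12).
The critical path is still J3→J6→J10; finish is now 24 days.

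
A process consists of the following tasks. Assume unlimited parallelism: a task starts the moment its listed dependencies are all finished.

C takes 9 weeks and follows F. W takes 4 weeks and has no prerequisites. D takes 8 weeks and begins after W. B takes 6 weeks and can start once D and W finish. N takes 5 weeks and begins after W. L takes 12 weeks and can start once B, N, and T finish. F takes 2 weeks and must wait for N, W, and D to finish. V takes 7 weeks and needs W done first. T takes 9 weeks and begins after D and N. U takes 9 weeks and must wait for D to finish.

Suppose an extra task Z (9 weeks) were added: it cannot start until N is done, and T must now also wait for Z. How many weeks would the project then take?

39

Originally the project takes 33 weeks.
With Z inserted, T now waits for max(D, N, Z).
New critical path: W→N→Z→T→L = 4+5+9+9+12 = 39 ⇒ 39 weeks.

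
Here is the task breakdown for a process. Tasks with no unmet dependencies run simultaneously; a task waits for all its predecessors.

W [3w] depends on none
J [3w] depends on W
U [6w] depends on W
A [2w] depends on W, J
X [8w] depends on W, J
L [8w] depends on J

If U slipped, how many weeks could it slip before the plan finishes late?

5

The longest chain is W→J→X = 3+3+8 = 14; overall finish 14 weeks.
U finishes as early as 9 and must finish by 14.
Float = 14 − 9 = 5.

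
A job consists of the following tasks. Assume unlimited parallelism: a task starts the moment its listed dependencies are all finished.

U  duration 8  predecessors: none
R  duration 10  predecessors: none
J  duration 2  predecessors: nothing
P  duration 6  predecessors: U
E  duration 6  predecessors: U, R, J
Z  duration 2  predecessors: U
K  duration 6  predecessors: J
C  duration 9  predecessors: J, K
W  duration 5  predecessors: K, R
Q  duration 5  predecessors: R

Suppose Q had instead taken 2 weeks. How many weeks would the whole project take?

17

Critical path before the change: J→K→C = 2+6+9 = 17 giving 17 weeks.
The longest path through Q is only 15 weeks, so Q has float 2.
That remains the longest chain; total 17 weeks.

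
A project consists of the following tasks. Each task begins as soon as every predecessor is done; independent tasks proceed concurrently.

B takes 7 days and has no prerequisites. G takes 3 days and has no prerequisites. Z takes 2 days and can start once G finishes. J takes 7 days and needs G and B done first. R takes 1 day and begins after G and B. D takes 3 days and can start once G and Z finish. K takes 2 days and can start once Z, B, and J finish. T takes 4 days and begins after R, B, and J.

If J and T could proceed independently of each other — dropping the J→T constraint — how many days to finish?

16

Original critical path: B→J→T = 7+7+4 = 18 ⇒ 18 days.
Without J→T, T's earliest start moves from 14 to 8.
New critical path: B→J→K = 7+7+2 = 16 ⇒ 16 days.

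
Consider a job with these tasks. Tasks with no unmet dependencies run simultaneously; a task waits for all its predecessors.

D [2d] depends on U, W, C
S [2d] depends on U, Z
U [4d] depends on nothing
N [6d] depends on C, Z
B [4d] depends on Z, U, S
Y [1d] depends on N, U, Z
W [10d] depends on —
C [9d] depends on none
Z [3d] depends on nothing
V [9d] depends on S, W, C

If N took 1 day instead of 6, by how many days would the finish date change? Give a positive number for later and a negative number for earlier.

0

Baseline: W→V = 10+9 = 19 → 19 days.
N has 3 days of float (longest path through it is 16).
The critical path is still W→V; finish is now 19 days.
Change in finish: 19 − 19 = +0 days.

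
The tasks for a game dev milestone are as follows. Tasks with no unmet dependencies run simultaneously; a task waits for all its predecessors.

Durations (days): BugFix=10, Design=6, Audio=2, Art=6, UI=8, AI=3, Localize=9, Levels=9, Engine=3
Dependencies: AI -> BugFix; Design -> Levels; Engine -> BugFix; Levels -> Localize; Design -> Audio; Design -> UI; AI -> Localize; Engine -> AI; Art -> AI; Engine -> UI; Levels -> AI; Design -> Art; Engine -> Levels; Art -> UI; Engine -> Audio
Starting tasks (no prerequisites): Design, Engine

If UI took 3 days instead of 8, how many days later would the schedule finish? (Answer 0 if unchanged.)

The binding path is Design→Levels→AI→BugFix = 6+9+3+10 = 28; finish at 28 days.
UI has 8 days of float (longest path through it is 20).
The critical path is still Design→Levels→AI→BugFix; finish is now 28 days.
Change in finish: 28 − 28 = +0 days.

0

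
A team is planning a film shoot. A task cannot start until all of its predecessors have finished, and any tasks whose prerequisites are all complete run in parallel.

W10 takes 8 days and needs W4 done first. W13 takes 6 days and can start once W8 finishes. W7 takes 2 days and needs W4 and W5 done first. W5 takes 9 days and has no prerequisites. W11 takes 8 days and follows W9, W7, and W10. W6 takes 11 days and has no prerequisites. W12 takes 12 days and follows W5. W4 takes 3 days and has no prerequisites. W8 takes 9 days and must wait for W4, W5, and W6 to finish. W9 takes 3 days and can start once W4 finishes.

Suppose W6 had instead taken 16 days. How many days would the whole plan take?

31

As given, the longest chain is W6→W8→W13 = 11+9+6 = 26, so the finish is 26 days.
W6 is on the critical path; changing it to 16 makes that path 31 days.
That remains the longest chain; total 31 days.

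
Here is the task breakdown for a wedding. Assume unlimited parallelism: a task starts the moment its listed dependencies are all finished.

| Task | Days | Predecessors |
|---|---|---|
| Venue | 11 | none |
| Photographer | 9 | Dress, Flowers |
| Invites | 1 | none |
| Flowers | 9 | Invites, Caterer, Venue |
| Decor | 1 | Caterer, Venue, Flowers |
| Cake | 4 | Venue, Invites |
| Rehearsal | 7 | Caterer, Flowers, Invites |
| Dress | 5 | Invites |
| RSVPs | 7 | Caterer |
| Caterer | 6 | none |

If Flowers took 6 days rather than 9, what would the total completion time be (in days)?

26

Baseline: Venue→Flowers→Photographer = 11+9+9 = 29 → 29 days.
Since Flowers is critical, the -3 change carries straight to that chain (now 26 days).
No other chain overtakes it, so the finish is 26 days.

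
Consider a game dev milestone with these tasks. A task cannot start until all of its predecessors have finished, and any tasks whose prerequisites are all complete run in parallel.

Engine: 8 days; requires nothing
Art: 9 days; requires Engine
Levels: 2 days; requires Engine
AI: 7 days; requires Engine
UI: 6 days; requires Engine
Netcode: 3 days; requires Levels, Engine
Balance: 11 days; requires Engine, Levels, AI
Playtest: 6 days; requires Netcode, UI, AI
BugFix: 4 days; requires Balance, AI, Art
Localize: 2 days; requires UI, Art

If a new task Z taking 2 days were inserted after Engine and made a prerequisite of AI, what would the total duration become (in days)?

Originally the schedule takes 30 days.
With Z inserted, AI now waits for max(Engine, Z).
New critical path: Engine→Z→AI→Balance→BugFix = 8+2+7+11+4 = 32 ⇒ 32 days.

32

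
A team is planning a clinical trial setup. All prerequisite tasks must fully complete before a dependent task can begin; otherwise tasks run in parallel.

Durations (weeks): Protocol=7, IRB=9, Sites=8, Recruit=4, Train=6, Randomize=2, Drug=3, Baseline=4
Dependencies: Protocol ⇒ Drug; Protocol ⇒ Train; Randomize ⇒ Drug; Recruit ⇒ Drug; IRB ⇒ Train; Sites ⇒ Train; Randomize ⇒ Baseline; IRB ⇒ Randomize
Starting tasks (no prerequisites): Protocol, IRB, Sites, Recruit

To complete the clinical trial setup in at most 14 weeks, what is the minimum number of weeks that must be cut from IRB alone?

Current finish: 15 weeks; target: 14.
IRB is on every critical path, so each week cut from IRB cuts the finish by one (this holds down to a finish of 14).
Need 15 − 14 = 1 week off IRB → IRB becomes 8 weeks, finish becomes 14.

1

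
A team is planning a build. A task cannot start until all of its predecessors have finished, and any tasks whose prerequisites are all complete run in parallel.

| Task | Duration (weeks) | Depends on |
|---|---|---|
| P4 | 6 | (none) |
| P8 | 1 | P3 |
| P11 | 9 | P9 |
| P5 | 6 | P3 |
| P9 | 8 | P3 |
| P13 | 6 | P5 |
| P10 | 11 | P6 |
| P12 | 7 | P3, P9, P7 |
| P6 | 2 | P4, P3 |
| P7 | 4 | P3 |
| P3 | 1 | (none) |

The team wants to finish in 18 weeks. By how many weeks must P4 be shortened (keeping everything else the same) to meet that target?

Current finish: 19 weeks; target: 18.
P4 is on every critical path, so each week cut from P4 cuts the finish by one (this holds down to a finish of 18).
Need 19 − 18 = 1 week off P4 → P4 becomes 5 weeks, finish becomes 18.

1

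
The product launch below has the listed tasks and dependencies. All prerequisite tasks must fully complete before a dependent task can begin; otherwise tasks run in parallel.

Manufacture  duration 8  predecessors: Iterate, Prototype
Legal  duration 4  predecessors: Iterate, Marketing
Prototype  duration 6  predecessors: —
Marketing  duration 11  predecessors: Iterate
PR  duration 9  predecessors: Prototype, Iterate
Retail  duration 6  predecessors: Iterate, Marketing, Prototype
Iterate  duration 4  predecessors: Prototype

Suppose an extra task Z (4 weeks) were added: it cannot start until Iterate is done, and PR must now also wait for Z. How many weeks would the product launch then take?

Originally the product launch takes 27 weeks.
With Z inserted, PR now waits for max(Prototype, Iterate, Z).
New critical path: Prototype→Iterate→Marketing→Retail = 6+4+11+6 = 27 ⇒ 27 weeks.

27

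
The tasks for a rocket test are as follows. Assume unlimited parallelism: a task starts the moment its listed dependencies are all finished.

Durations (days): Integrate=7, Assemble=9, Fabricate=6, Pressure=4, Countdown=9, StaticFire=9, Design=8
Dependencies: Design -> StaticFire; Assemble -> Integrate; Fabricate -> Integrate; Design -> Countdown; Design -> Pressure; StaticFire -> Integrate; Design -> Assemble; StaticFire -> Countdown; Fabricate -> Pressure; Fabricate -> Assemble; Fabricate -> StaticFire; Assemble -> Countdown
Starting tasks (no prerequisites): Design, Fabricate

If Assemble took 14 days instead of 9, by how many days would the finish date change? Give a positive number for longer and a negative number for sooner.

Actual critical path: Design→Assemble→Countdown = 8+9+9 = 26 ⇒ 26 days.
Assemble is on the critical path; changing it to 14 makes that path 31 days.
No other chain overtakes it, so the finish is 31 days.
Change in finish: 31 − 26 = +5 days.

5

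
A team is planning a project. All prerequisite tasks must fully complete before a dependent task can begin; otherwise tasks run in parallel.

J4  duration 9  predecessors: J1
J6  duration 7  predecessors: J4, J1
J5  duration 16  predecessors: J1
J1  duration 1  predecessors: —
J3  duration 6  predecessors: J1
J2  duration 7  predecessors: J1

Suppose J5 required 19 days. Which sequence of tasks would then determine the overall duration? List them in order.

J1, J5

Critical path before the change: J1→J5 = 1+16 = 17 giving 17 days.
J5 lies on that path, so at 19 days the path becomes 20 days.
That remains the longest chain; total 20 days.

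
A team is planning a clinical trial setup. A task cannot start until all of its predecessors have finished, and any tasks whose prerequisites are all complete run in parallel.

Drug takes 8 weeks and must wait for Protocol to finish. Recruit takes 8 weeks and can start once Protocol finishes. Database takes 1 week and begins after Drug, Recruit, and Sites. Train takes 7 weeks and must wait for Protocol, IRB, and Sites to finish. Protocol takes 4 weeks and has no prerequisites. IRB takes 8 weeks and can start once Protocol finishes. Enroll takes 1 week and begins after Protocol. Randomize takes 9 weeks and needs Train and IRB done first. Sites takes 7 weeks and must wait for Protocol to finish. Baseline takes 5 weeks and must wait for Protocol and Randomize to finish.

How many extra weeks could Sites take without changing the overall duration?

Protocol→IRB→Train→Randomize→Baseline = 4+8+7+9+5 = 33 sets the makespan at 33 weeks.
Longest path through Sites: 32 weeks (earliest finish 11, latest finish 12).
So Sites can slip 12 − 11 = 1 week.

1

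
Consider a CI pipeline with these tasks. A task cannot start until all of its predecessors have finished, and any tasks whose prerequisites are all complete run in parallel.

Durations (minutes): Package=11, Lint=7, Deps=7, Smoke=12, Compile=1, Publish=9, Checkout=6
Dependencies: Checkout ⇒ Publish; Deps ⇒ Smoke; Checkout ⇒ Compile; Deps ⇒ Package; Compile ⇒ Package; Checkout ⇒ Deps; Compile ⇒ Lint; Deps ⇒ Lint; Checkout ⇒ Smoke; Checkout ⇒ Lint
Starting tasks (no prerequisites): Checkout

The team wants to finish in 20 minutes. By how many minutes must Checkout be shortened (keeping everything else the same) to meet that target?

5

Current finish: 25 minutes; target: 20.
Checkout is on every critical path, so each minute cut from Checkout cuts the finish by one (this holds down to a finish of 20).
Need 25 − 20 = 5 minutes off Checkout → Checkout becomes 1 minute, finish becomes 20.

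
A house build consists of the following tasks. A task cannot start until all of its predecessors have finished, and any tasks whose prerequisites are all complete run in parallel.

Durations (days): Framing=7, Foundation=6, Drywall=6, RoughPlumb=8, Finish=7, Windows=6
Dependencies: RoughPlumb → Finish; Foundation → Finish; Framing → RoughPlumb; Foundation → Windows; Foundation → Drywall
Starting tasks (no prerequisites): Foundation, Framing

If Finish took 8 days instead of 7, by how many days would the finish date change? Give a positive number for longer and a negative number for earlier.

1

Baseline: Framing→RoughPlumb→Finish = 7+8+7 = 22 → 22 days.
Finish is on the critical path; changing it to 8 makes that path 23 days.
No other chain overtakes it, so the finish is 23 days.
Change in finish: 23 − 22 = +1 days.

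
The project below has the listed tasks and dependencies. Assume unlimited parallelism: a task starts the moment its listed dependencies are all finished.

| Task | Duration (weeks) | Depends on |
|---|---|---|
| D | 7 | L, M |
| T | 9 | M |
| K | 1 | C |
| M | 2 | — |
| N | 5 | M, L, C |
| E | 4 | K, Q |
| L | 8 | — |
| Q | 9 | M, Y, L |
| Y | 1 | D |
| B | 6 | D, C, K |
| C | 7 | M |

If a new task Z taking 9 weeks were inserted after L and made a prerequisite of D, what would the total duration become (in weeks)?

38

Originally the plan takes 29 weeks.
With Z inserted, D now waits for max(L, M, Z).
New critical path: L→Z→D→Y→Q→E = 8+9+7+1+9+4 = 38 ⇒ 38 weeks.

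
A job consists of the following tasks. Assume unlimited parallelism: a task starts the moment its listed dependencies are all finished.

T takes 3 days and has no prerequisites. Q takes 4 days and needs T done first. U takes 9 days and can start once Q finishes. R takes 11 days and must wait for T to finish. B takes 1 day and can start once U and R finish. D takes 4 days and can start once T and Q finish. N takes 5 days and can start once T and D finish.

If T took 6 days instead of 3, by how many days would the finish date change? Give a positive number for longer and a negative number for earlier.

The binding path is T→Q→U→B = 3+4+9+1 = 17; finish at 17 days.
T lies on that path, so at 6 days the path becomes 20 days.
No other chain overtakes it, so the finish is 20 days.
Change in finish: 20 − 17 = +3 days.

3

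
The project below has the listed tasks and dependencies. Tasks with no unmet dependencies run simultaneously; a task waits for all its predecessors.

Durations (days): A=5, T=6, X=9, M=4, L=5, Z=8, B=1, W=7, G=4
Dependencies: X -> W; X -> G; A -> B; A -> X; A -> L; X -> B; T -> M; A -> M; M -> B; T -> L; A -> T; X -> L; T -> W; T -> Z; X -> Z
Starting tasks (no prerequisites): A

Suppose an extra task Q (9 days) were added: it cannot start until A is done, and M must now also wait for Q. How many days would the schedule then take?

22

Originally the schedule takes 22 days.
With Q inserted, M now waits for max(A, T, Q).
New critical path: A→X→Z = 5+9+8 = 22 ⇒ 22 days.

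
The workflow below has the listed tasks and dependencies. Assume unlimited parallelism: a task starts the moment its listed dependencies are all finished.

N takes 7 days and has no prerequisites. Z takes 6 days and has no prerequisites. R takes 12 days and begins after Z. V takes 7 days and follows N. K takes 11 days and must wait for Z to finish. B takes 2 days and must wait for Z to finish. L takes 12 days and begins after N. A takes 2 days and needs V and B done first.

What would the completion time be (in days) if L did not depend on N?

With the dependency in place, N→L = 7+12 = 19 sets the finish at 19 days.
Without N→L, L's earliest start moves from 7 to 0.
The longest chain is now Z→R = 6+12 = 18, so the workflow takes 18 days.

18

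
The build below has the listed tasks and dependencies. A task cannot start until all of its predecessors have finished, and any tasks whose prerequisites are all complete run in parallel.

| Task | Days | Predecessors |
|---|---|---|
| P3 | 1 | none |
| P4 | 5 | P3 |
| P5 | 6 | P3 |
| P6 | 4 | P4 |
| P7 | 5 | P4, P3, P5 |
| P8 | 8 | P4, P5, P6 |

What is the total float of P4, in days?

0

The longest chain is P3→P4→P6→P8 = 1+5+4+8 = 18; overall finish 18 days.
The longest chain containing P4 totals 18 days.
Slack of P4 = 1 − 1 = 0 days.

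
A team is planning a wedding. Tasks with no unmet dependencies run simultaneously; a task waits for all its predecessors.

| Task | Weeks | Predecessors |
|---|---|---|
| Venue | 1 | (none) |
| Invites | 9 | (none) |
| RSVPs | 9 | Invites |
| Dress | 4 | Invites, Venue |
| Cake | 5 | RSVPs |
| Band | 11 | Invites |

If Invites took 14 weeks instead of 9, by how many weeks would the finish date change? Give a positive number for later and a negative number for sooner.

5

Baseline: Invites→RSVPs→Cake = 9+9+5 = 23 → 23 weeks.
Invites is on the critical path; changing it to 14 makes that path 28 weeks.
That remains the longest chain; total 28 weeks.
Change in finish: 28 − 23 = +5 weeks.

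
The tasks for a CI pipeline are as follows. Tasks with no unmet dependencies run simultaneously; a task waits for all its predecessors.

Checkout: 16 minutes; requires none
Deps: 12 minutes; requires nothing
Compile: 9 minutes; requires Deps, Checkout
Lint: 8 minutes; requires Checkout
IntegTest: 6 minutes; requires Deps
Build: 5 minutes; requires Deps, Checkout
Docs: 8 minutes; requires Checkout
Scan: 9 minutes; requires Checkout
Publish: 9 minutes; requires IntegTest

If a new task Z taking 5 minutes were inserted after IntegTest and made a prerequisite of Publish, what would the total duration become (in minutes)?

32

Originally the project takes 27 minutes.
With Z inserted, Publish now waits for max(IntegTest, Z).
New critical path: Deps→IntegTest→Z→Publish = 12+6+5+9 = 32 ⇒ 32 minutes.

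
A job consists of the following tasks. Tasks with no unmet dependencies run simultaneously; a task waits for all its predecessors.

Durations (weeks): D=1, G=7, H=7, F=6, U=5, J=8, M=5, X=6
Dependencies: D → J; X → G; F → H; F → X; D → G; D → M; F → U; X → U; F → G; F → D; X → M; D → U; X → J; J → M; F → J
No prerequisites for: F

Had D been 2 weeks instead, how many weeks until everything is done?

25

As given, the longest chain is F→X→J→M = 6+6+8+5 = 25, so the finish is 25 weeks.
D has 5 weeks of float (longest path through it is 20).
The critical path is still F→X→J→M; finish is now 25 weeks.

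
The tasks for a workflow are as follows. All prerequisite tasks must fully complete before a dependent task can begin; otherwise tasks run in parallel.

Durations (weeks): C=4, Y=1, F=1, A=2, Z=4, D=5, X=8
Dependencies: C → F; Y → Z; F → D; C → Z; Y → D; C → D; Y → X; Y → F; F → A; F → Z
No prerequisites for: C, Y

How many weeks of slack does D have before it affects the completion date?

0

Critical path: C→F→D = 4+1+5 = 10, so the finish is 10 weeks.
D finishes as early as 10 and must finish by 10.
Slack of D = 5 − 5 = 0 weeks.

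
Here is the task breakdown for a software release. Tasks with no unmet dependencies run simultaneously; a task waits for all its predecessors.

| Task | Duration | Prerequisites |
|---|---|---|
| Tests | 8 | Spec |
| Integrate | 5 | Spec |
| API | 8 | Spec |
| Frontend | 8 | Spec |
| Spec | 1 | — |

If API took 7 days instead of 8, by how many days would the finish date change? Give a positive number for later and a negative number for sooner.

0

Critical path before the change: Spec→API = 1+8 = 9 giving 9 days.
API lies on that path, so at 7 days the path becomes 8 days.
New critical path: Spec→Frontend = 1+8 = 9 ⇒ 9 days.
Change in finish: 9 − 9 = +0 days.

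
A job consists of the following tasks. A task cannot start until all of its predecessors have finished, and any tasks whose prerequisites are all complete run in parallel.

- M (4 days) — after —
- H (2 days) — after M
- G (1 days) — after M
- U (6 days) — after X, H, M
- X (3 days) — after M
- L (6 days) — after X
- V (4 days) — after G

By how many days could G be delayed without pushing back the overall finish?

Critical path: M→X→U = 4+3+6 = 13, so the finish is 13 days.
The longest chain containing G totals 9 days.
Float = 13 − 9 = 4.

4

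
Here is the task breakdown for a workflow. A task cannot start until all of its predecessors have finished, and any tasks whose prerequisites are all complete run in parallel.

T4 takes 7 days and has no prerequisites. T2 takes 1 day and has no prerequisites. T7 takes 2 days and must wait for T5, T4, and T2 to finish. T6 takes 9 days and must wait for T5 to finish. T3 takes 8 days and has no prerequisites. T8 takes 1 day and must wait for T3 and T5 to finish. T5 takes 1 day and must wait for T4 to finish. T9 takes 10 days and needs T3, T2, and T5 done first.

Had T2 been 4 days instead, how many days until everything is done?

As given, the longest chain is T3→T9 = 8+10 = 18, so the finish is 18 days.
The longest path through T2 is only 11 days, so T2 has float 7.
That remains the longest chain; total 18 days.

18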